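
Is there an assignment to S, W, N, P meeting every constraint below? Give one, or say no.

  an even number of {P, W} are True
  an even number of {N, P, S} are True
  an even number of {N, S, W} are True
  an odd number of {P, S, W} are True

S=T, W=T, N=F, P=T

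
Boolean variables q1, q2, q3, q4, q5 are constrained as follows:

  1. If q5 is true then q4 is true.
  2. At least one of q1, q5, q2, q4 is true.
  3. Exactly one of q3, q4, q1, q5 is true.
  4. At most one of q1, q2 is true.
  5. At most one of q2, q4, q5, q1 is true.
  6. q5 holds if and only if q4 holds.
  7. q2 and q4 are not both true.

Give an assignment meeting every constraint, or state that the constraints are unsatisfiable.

q1=T, q2=F, q3=F, q4=F, q5=F

  (1) q5=F ⇒ q4: vacuous ✓
  (2) {q1, q5, q2, q4}: 1 true — at least one ✓
  (3) {q3, q4, q1, q5}: 1 true — exactly one ✓
  (4) {q1, q2}: 1 true — at most one ✓
  (5) {q2, q4, q5, q1}: 1 true — at most one ✓
  (6) q5=F, q4=F — same ✓
  (7) q2=F, q4=F — not both ✓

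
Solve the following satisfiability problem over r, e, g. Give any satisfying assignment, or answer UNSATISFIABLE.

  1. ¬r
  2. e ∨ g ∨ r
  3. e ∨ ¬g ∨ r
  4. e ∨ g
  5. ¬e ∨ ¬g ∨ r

Unit clause (¬r) forces r = False.
Try e = False:
  (e ∨ g ∨ r) forces g = True.
  clause (e ∨ ¬g ∨ r) is falsified — backtrack.
So e = True.
  then (¬e ∨ ¬g ∨ r) forces g = False.
Check each clause:
  (¬r): ¬r holds.
  (e ∨ g ∨ r): e holds.
  (e ∨ ¬g ∨ r): e holds.
  (e ∨ g): e holds.
  (¬e ∨ ¬g ∨ r): ¬g holds.
All clauses satisfied.

r = False; e = True; g = False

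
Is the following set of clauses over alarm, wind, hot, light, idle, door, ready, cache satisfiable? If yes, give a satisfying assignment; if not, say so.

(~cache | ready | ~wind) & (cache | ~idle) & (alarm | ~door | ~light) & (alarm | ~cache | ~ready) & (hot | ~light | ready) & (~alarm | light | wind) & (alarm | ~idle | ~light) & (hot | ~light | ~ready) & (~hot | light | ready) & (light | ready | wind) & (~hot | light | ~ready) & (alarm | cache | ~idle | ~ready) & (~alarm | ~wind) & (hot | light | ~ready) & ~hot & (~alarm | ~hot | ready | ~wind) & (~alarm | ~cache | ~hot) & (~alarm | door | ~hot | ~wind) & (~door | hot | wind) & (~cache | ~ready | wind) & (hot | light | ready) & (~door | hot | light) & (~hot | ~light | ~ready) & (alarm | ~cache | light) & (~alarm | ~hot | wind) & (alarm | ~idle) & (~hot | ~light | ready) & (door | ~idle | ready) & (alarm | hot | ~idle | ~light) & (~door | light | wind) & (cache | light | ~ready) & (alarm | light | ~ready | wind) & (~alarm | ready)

Case light = True:
  (~hot) forces hot = False.
  (hot | ~light | ready) forces ready = True.
  Clause (hot | ~light | ~ready) is falsified — contradiction.
Case light = False:
  (~hot) forces hot = False.
  (hot | light | ~ready) forces ready = False.
  Clause (hot | light | ready) is falsified — contradiction.
Both cases fail, so the formula is unsatisfiable.

UNSATISFIABLE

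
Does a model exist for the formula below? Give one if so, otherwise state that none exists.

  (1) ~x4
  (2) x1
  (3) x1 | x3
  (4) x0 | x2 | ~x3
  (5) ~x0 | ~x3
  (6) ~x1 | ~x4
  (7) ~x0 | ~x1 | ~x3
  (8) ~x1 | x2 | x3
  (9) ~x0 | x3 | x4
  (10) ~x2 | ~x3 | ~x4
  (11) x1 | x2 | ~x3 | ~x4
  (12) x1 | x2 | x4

Unit clause (~x4) forces x4 = False.
Unit clause (x1) forces x1 = True.
Try x0 = True:
  (~x0 | ~x3) forces x3 = False.
  clause (~x0 | x3 | x4) is falsified — backtrack.
So x0 = False.
Try x2 = False:
  (x0 | x2 | ~x3) forces x3 = False.
  clause (~x1 | x2 | x3) is falsified — backtrack.
So x2 = True.
Set x3 = True.
All clauses satisfied.

x0: False, x1: True, x2: True, x3: True, x4: False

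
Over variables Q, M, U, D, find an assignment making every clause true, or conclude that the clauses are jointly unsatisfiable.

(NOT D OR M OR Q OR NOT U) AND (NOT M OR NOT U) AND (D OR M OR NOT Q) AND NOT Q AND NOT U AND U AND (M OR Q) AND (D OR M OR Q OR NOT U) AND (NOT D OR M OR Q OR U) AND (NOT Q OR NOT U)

No satisfying assignment exists.

Case U = True:
  Clause (NOT U) is falsified — contradiction.
Case U = False:
  Clause (U) is falsified — contradiction.
Both cases fail, so the formula is unsatisfiable.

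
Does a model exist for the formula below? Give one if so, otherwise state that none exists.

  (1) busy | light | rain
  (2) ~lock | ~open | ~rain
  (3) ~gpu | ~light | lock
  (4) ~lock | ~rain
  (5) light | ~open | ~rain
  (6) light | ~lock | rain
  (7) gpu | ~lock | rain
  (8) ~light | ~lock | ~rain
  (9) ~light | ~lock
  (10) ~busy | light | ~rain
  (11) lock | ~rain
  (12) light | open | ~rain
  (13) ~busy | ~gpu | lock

lock: False, open: True, light: True, rain: False, gpu: False, busy: True

Try lock = True:
  (~lock | ~rain) forces rain = False.
  (light | ~lock | rain) forces light = True.
  clause (~light | ~lock) is falsified — backtrack.
So lock = False.
  then (lock | ~rain) forces rain = False.
Set open = True.
Set light = True.
  then (~gpu | ~light | lock) forces gpu = False.
Set busy = True.
All clauses satisfied.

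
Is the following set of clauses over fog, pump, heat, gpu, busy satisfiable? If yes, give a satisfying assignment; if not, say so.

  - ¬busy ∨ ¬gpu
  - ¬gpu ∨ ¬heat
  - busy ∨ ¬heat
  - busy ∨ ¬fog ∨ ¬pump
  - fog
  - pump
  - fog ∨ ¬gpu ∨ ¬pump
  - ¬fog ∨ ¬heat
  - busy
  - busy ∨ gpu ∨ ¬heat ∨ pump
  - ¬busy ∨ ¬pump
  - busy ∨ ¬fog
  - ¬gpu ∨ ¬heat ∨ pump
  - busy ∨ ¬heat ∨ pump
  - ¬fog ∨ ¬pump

Unsatisfiable

Case fog = True:
  (pump) forces pump = True.
  Clause (¬fog ∨ ¬pump) is falsified — contradiction.
Case fog = False:
  Clause (fog) is falsified — contradiction.
Both cases fail, so the formula is unsatisfiable.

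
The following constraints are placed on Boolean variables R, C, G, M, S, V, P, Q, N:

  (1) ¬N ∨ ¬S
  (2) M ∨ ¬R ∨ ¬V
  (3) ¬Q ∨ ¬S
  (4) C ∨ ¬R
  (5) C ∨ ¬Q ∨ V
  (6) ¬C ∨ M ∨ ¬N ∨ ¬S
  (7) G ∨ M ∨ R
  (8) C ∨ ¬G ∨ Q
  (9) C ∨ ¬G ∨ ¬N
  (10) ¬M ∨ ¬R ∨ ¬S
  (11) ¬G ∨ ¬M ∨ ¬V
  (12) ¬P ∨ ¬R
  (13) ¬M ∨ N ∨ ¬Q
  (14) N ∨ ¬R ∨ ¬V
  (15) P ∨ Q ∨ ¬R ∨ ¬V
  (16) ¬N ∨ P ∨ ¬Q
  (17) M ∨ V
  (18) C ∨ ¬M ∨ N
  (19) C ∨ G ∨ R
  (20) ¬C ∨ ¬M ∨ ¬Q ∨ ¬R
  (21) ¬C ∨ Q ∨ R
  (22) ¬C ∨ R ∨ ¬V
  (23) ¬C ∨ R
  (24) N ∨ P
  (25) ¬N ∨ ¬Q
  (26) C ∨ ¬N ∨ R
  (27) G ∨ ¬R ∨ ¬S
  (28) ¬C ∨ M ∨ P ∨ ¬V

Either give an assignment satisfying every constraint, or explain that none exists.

R = False, C = False, G = True, M = False, S = False, V = True, P = True, Q = True, N = False

Set R = False.
  then (¬C ∨ R) forces C = False.
  then (C ∨ ¬N ∨ R) forces N = False.
  then (C ∨ ¬M ∨ N) forces M = False.
  then (C ∨ G ∨ R) forces G = True.
  then (N ∨ P) forces P = True.
  then (C ∨ ¬G ∨ Q) forces Q = True.
  then (M ∨ V) forces V = True.
  then (¬Q ∨ ¬S) forces S = False.
All clauses satisfied.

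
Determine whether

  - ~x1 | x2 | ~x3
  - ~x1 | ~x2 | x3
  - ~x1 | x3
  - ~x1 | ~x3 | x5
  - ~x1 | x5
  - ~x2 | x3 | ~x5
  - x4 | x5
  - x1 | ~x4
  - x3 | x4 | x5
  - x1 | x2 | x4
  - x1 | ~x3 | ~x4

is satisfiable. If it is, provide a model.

Set x1 = True.
  then (~x1 | x3) forces x3 = True.
  then (~x1 | ~x3 | x5) forces x5 = True.
  then (~x1 | x2 | ~x3) forces x2 = True.
Set x4 = True.
All clauses satisfied.

x1 = True, x2 = True, x3 = True, x4 = True, x5 = True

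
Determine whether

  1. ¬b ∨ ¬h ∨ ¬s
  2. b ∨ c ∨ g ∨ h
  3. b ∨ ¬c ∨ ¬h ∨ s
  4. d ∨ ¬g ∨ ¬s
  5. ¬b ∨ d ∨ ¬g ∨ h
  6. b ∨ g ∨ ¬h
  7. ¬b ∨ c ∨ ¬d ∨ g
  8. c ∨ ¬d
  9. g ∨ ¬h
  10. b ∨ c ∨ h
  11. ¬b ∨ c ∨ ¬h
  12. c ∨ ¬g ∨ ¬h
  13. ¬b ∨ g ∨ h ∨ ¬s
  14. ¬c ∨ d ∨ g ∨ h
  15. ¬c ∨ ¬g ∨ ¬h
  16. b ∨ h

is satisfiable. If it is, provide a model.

Try h = True:
  (g ∨ ¬h) forces g = True.
  (c ∨ ¬g ∨ ¬h) forces c = True.
  clause (¬c ∨ ¬g ∨ ¬h) is falsified — backtrack.
So h = False.
  then (b ∨ h) forces b = True.
Set d = True.
  then (c ∨ ¬d) forces c = True.
Set g = True.
Set s = True.
All clauses satisfied.

h: False, d: True, g: True, b: True, s: True, c: True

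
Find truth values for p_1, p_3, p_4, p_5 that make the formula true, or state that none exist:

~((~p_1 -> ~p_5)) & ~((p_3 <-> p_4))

p_1=F, p_3=T, p_4=F, p_5=T

  ~((~p_1 -> ~p_5)) = True
    ~p_1 -> ~p_5 = False
      ~p_1 = True
      ~p_5 = False
  ~((p_3 <-> p_4)) = True
    p_3 <-> p_4 = False
Both conjuncts True, so the formula holds.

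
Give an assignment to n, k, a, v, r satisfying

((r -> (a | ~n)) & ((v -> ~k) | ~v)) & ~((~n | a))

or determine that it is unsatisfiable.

n = True; k = True; a = False; v = False; r = False

  (r -> (a | ~n)) & ((v -> ~k) | ~v) = True
    r -> (a | ~n) = True
      a | ~n = False
        ~n = False
    (v -> ~k) | ~v = True
      v -> ~k = True
        ~k = False
      ~v = True
  ~((~n | a)) = True
    ~n | a = False
      ~n = False
Both conjuncts True, so the formula holds.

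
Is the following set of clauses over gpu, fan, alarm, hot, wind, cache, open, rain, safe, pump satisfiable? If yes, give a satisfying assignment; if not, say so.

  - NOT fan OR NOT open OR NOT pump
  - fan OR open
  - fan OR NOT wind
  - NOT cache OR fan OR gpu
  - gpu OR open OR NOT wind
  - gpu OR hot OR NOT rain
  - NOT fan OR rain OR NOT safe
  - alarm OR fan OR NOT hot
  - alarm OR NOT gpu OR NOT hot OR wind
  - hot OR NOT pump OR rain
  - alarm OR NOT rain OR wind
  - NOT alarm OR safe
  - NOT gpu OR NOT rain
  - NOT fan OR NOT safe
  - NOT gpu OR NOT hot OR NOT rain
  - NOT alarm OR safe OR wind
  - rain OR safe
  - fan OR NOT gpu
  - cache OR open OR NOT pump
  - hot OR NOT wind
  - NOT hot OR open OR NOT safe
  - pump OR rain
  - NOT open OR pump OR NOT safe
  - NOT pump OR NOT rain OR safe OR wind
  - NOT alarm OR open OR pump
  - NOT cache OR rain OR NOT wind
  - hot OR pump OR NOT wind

gpu = False; fan = False; alarm = True; hot = True; wind = False; cache = False; open = True; rain = False; safe = True; pump = True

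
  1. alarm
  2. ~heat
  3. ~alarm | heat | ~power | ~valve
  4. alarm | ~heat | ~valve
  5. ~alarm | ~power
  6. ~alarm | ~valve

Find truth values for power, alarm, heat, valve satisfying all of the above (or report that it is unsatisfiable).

Unit clause (alarm) forces alarm = True.
Unit clause (~heat) forces heat = False.
In (~alarm | ~power) only ~power is left, so power = False.
In (~alarm | ~valve) only ~valve is left, so valve = False.
Check each clause:
  (alarm): alarm holds.
  (~heat): ~heat holds.
  (~alarm | heat | ~power | ~valve): ~power holds.
  (alarm | ~heat | ~valve): alarm holds.
  (~alarm | ~power): ~power holds.
  (~alarm | ~valve): ~valve holds.
All clauses satisfied.

power: False; alarm: True; heat: False; valve: False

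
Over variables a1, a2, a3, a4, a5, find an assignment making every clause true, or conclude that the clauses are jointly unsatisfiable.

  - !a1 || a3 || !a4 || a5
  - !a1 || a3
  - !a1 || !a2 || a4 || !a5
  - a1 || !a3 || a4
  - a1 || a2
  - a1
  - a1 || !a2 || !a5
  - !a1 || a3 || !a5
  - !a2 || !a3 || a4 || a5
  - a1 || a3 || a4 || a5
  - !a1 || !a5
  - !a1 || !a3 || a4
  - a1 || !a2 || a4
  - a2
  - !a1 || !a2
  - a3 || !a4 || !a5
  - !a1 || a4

Unsatisfiable — no assignment works.

Case a2 = True:
  (a1) forces a1 = True.
  Clause (!a1 || !a2) is falsified — contradiction.
Case a2 = False:
  Clause (a2) is falsified — contradiction.
Both cases fail, so the formula is unsatisfiable.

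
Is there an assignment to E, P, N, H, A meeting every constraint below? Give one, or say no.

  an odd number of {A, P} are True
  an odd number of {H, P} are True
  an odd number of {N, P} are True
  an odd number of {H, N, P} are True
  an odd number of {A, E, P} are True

E = False, P = True, N = False, H = False, A = False

{A, P}: 1 true → odd ✓
{H, P}: 1 true → odd ✓
{N, P}: 1 true → odd ✓
{H, N, P}: 1 true → odd ✓
{A, E, P}: 1 true → odd ✓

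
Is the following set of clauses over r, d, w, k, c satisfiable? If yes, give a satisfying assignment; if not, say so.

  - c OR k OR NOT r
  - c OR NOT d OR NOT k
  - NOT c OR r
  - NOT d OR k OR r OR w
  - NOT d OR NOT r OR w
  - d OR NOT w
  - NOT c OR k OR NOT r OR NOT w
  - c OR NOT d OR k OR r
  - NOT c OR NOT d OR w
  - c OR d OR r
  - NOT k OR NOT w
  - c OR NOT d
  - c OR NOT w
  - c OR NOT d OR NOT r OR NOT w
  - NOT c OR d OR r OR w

r: True; d: False; w: False; k: True; c: False

Try r = False:
  (NOT c OR r) forces c = False.
  (c OR d OR r) forces d = True.
  clause (c OR NOT d) is falsified — backtrack.
So r = True.
Try d = True:
  (NOT d OR NOT r OR w) forces w = True.
  (NOT k OR NOT w) forces k = False.
  (c OR k OR NOT r) forces c = True.
  clause (NOT c OR k OR NOT r OR NOT w) is falsified — backtrack.
So d = False.
  then (d OR NOT w) forces w = False.
Set k = True.
Set c = False.
All clauses satisfied.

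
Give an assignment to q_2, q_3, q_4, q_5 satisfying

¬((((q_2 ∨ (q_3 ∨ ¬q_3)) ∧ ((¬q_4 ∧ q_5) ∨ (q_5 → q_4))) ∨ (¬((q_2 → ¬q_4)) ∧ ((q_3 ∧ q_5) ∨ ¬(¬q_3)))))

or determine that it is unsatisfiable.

The formula is unsatisfiable.

Case q_3 = True: the formula simplifies to ¬((((¬q_4 ∧ q_5) ∨ (q_5 → q_4)) ∨ ¬((q_2 → ¬q_4)))).
  q_4 = True: this becomes ¬((True ∨ ¬(¬q_2))) = False.
  q_4 = False: simplifies to ¬((q_5 ∨ ¬q_5)).
    q_5 = True: this becomes ¬((True ∨ False)) = False.
    q_5 = False: this becomes ¬((False ∨ True)) = False.
Case q_3 = False: the formula simplifies to ¬(((¬q_4 ∧ q_5) ∨ (q_5 → q_4))).
  q_4 = True: this becomes ¬((False ∨ True)) = False.
  q_4 = False: simplifies to ¬((q_5 ∨ ¬q_5)).
    q_5 = True: this becomes ¬((True ∨ False)) = False.
    q_5 = False: this becomes ¬((False ∨ True)) = False.
Both cases fail — unsatisfiable.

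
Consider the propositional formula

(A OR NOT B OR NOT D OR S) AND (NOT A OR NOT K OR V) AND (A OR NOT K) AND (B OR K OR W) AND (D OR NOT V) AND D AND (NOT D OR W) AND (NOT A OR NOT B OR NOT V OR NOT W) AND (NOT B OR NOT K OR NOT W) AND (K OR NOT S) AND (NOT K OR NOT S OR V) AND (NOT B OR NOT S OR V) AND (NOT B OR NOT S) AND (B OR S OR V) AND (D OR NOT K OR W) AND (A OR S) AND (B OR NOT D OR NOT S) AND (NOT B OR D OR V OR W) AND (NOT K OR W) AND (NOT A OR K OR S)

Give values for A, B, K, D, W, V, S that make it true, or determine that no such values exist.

Unit clause (D) forces D = True.
In (NOT D OR W) only W is left, so W = True.
Set A = True.
Try B = True:
  (NOT A OR NOT B OR NOT V OR NOT W) forces V = False.
  (NOT A OR NOT K OR V) forces K = False.
  (K OR NOT S) forces S = False.
  clause (NOT A OR K OR S) is falsified — backtrack.
So B = False.
  then (B OR NOT D OR NOT S) forces S = False.
  then (NOT A OR K OR S) forces K = True.
  then (NOT A OR NOT K OR V) forces V = True.
All clauses satisfied.

A = True, B = False, K = True, D = True, W = True, V = True, S = False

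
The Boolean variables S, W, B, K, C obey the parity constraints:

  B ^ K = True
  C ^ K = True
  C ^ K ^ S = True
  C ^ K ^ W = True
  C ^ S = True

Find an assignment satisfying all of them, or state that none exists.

S: False, W: False, B: True, K: False, C: True

B ^ K = T ^ F = True ✓
C ^ K = T ^ F = True ✓
C ^ K ^ S = T ^ F ^ F = True ✓
C ^ K ^ W = T ^ F ^ F = True ✓
C ^ S = T ^ F = True ✓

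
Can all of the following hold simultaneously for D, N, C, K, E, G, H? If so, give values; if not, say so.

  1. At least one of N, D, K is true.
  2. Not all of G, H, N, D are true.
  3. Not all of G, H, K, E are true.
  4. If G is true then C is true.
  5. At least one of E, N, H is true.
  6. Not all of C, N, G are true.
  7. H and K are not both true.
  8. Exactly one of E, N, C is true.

D = True; N = False; C = False; K = False; E = True; G = False; H = True

  (1) {N, D, K}: 1 true — at least one ✓
  (2) {G, H, N, D}: 2/4 true — not all ✓
  (3) {G, H, K, E}: 2/4 true — not all ✓
  (4) G=F ⇒ C: vacuous ✓
  (5) {E, N, H}: 2 true — at least one ✓
  (6) {C, N, G}: 0/3 true — not all ✓
  (7) H=T, K=F — not both ✓
  (8) {E, N, C}: 1 true — exactly one ✓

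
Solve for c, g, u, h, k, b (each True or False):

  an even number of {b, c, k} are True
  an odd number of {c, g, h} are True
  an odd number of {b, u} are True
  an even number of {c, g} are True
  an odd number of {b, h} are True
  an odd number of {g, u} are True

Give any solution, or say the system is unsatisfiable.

c=F, g=F, u=T, h=T, k=F, b=F

{b, c, k}: 0 true → even ✓
{c, g, h}: 1 true → odd ✓
{b, u}: 1 true → odd ✓
{c, g}: 0 true → even ✓
{b, h}: 1 true → odd ✓
{g, u}: 1 true → odd ✓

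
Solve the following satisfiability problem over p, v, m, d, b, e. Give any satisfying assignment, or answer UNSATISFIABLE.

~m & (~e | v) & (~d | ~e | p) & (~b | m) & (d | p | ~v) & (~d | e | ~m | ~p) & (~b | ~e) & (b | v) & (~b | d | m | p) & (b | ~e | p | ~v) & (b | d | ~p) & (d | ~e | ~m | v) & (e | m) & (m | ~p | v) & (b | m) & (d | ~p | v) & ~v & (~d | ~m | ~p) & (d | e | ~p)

UNSATISFIABLE

Case m = True:
  Clause (~m) is falsified — contradiction.
Case m = False:
  (~b | m) forces b = False.
  Clause (b | m) is falsified — contradiction.
Both cases fail, so the formula is unsatisfiable.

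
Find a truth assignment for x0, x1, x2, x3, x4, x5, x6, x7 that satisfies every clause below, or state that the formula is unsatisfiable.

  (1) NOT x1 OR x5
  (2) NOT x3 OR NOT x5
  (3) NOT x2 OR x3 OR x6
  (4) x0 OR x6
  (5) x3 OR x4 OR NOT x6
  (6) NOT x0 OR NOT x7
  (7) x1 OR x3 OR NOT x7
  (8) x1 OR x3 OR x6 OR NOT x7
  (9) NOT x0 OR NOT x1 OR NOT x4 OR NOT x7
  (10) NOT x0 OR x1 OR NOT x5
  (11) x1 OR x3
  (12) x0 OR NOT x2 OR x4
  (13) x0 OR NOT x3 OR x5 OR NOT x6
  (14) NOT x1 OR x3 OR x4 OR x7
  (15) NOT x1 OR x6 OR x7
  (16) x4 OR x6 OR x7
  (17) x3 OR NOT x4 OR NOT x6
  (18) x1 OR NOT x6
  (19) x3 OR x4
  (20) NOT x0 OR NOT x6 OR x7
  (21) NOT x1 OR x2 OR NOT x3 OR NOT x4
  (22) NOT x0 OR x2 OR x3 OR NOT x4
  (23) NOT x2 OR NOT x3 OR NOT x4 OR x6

x0=T, x1=F, x2=F, x3=T, x4=T, x5=F, x6=F, x7=F

Set x0 = True.
  then (NOT x0 OR NOT x7) forces x7 = False.
  then (NOT x0 OR NOT x6 OR x7) forces x6 = False.
  then (NOT x1 OR x6 OR x7) forces x1 = False.
  then (x4 OR x6 OR x7) forces x4 = True.
  then (NOT x0 OR x1 OR NOT x5) forces x5 = False.
  then (x1 OR x3) forces x3 = True.
  then (NOT x2 OR NOT x3 OR NOT x4 OR x6) forces x2 = False.
All clauses satisfied.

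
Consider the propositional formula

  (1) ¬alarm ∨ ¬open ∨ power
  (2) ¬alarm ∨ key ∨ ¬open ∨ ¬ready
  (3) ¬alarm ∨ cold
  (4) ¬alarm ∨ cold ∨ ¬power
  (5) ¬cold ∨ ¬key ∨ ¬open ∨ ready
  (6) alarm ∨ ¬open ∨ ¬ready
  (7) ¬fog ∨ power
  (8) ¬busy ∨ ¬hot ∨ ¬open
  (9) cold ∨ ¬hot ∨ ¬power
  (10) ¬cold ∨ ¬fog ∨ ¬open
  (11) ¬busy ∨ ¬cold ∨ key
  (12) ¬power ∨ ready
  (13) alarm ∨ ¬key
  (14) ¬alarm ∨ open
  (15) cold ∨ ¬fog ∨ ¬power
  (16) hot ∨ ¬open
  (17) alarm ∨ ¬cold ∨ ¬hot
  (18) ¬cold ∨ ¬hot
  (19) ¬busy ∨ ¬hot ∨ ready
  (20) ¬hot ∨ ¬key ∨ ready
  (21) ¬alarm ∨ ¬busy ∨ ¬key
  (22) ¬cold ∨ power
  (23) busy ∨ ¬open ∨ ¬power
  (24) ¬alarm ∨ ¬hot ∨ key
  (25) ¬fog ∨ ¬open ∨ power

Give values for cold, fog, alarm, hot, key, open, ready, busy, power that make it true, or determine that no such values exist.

Set cold = False.
  then (¬alarm ∨ cold) forces alarm = False.
  then (alarm ∨ ¬key) forces key = False.
Try fog = True:
  (¬fog ∨ power) forces power = True.
  clause (cold ∨ ¬fog ∨ ¬power) is falsified — backtrack.
So fog = False.
Set hot = False.
  then (hot ∨ ¬open) forces open = False.
Set ready = False.
  then (¬power ∨ ready) forces power = False.
Set busy = True.
All clauses satisfied.

cold=F; fog=F; alarm=F; hot=F; key=F; open=F; ready=F; busy=T; power=F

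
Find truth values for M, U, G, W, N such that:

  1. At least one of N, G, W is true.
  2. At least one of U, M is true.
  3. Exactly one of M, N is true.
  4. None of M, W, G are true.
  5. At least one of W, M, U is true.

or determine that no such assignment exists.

M: False, U: True, G: False, W: False, N: True

  (1) {N, G, W}: 1 true — at least one ✓
  (2) {U, M}: 1 true — at least one ✓
  (3) {M, N}: 1 true — exactly one ✓
  (4) {M, W, G}: 0 true — none ✓
  (5) {W, M, U}: 1 true — at least one ✓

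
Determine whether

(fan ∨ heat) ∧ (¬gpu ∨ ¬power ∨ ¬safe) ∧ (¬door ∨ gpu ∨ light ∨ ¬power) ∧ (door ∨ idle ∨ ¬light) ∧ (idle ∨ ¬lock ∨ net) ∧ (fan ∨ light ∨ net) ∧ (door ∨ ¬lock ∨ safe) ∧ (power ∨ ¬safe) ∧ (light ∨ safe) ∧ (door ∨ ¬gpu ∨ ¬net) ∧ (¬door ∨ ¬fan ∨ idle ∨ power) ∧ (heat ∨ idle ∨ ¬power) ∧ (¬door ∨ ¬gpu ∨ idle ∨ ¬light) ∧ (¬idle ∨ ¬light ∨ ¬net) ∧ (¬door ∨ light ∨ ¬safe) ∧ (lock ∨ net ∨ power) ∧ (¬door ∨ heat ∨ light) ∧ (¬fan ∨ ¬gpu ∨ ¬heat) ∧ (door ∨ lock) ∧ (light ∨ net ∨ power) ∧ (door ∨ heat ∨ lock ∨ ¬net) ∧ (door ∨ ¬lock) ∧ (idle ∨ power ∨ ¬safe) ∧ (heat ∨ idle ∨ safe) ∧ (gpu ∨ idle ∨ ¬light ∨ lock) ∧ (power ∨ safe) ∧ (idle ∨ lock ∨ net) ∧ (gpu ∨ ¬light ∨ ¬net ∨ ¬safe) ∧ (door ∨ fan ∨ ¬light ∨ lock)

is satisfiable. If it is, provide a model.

gpu = False; heat = True; light = True; lock = True; net = False; fan = True; safe = True; power = True; door = True; idle = True

Set gpu = False.
Set heat = True.
Try light = False:
  (light ∨ safe) forces safe = True.
  (power ∨ ¬safe) forces power = True.
  (¬door ∨ gpu ∨ light ∨ ¬power) forces door = False.
  (door ∨ lock) forces lock = True.
  clause (door ∨ ¬lock) is falsified — backtrack.
So light = True.
Set lock = True.
  then (door ∨ ¬lock) forces door = True.
Set net = False.
  then (idle ∨ ¬lock ∨ net) forces idle = True.
Set fan = True.
Set safe = True.
  then (power ∨ ¬safe) forces power = True.
All clauses satisfied.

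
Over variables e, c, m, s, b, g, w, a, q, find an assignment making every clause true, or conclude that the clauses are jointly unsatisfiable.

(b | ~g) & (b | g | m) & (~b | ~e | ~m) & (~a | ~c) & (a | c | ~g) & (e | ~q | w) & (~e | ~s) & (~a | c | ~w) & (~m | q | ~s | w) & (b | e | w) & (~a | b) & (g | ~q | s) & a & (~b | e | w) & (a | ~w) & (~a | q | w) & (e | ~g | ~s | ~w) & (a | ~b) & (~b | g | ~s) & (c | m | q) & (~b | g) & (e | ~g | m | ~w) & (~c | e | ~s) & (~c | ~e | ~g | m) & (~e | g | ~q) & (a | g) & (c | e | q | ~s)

e: True, c: False, m: False, s: False, b: True, g: True, w: False, a: True, q: True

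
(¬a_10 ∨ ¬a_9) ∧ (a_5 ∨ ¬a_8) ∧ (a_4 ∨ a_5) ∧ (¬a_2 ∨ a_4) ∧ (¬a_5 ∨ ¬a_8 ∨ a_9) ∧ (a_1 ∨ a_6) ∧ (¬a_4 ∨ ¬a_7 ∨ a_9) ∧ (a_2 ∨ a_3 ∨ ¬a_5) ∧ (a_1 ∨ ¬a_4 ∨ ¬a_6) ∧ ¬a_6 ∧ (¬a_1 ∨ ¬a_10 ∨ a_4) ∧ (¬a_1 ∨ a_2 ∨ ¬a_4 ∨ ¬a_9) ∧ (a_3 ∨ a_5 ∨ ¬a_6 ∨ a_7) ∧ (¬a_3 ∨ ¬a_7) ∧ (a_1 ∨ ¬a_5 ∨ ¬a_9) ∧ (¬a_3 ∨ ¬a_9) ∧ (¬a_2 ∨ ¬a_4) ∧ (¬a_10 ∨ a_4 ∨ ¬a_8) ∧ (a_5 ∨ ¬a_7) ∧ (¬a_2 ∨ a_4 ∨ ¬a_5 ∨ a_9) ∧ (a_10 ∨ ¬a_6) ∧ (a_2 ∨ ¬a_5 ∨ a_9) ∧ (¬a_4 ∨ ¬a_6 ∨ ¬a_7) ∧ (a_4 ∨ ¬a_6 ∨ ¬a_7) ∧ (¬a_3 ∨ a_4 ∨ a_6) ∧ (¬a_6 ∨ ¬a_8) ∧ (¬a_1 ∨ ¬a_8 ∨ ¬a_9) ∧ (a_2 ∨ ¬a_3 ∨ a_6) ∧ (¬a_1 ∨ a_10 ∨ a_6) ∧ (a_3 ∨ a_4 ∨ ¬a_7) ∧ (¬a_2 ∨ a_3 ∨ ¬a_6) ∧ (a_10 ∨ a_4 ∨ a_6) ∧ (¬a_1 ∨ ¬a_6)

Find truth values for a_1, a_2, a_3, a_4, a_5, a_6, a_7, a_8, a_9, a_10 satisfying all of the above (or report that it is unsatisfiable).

Unit clause (¬a_6) forces a_6 = False.
In (a_1 ∨ a_6) only a_1 is left, so a_1 = True.
In (¬a_1 ∨ a_10 ∨ a_6) only a_10 is left, so a_10 = True.
In (¬a_10 ∨ ¬a_9) only ¬a_9 is left, so a_9 = False.
In (¬a_1 ∨ ¬a_10 ∨ a_4) only a_4 is left, so a_4 = True.
In (¬a_2 ∨ ¬a_4) only ¬a_2 is left, so a_2 = False.
In (a_2 ∨ ¬a_5 ∨ a_9) only ¬a_5 is left, so a_5 = False.
In (a_2 ∨ ¬a_3 ∨ a_6) only ¬a_3 is left, so a_3 = False.
In (a_5 ∨ ¬a_8) only ¬a_8 is left, so a_8 = False.
In (¬a_4 ∨ ¬a_7 ∨ a_9) only ¬a_7 is left, so a_7 = False.
All clauses satisfied.

a_1: True, a_2: False, a_3: False, a_4: True, a_5: False, a_6: False, a_7: False, a_8: False, a_9: False, a_10: True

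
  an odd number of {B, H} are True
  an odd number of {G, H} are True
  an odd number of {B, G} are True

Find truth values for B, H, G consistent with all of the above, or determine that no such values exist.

No satisfying assignment exists.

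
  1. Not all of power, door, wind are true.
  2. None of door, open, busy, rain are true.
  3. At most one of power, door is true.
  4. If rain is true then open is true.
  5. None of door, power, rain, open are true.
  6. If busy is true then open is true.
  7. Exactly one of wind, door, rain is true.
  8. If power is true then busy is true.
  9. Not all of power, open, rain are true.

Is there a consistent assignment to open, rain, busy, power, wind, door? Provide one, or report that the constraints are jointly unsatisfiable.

open=F, rain=F, busy=F, power=F, wind=T, door=F

  (1) {power, door, wind}: 1/3 true — not all ✓
  (2) {door, open, busy, rain}: 0 true — none ✓
  (3) {power, door}: 0 true — at most one ✓
  (4) rain=F ⇒ open: vacuous ✓
  (5) {door, power, rain, open}: 0 true — none ✓
  (6) busy=F ⇒ open: vacuous ✓
  (7) {wind, door, rain}: 1 true — exactly one ✓
  (8) power=F ⇒ busy: vacuous ✓
  (9) {power, open, rain}: 0/3 true — not all ✓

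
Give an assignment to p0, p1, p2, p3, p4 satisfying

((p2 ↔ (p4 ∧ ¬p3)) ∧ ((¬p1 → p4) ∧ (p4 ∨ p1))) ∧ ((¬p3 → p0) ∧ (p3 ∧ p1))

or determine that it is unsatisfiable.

p0 = False; p1 = True; p2 = False; p3 = True; p4 = False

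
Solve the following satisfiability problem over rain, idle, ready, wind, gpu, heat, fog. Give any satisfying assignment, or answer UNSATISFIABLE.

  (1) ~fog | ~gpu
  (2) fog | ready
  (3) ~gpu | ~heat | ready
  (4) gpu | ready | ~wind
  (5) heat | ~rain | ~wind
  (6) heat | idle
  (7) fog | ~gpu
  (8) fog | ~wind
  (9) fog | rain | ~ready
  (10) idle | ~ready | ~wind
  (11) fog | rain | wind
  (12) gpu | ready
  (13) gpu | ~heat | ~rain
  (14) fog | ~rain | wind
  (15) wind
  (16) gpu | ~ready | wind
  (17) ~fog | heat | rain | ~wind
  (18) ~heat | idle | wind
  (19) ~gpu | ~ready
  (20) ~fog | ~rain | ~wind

rain=F, idle=T, ready=T, wind=T, gpu=F, heat=T, fog=T

Unit clause (wind) forces wind = True.
In (fog | ~wind) only fog is left, so fog = True.
In (~fog | ~rain | ~wind) only ~rain is left, so rain = False.
In (~fog | ~gpu) only ~gpu is left, so gpu = False.
In (gpu | ready | ~wind) only ready is left, so ready = True.
In (idle | ~ready | ~wind) only idle is left, so idle = True.
In (~fog | heat | rain | ~wind) only heat is left, so heat = True.
All clauses satisfied.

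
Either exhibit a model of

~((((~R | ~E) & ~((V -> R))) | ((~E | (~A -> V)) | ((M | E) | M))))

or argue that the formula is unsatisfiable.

Case E = True: the formula becomes ~(((~R & ~((V -> R))) | True)) = False.
Case E = False: the formula becomes ~((~((V -> R)) | True)) = False.
Both cases fail — unsatisfiable.

Unsatisfiable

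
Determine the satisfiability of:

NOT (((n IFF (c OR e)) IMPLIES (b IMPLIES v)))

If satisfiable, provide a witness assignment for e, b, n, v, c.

e=F; b=T; n=F; v=F; c=F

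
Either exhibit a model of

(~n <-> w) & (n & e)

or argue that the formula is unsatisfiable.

e: True, w: False, n: True

  ~n <-> w = True
    ~n = False
  n & e = True
Both conjuncts True, so the formula holds.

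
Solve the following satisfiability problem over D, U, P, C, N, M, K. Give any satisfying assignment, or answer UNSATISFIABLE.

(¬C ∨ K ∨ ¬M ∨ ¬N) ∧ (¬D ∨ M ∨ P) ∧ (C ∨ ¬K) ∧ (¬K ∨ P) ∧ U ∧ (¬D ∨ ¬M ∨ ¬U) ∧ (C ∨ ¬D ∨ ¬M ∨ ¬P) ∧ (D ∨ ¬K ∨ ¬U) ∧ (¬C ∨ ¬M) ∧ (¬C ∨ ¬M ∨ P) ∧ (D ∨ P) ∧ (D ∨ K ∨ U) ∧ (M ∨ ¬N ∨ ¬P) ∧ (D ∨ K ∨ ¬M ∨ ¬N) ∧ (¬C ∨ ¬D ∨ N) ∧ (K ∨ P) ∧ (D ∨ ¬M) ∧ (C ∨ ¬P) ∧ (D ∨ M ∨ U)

D = False, U = True, P = True, C = True, N = False, M = False, K = False

Unit clause (U) forces U = True.
Try D = True:
  (¬D ∨ ¬M ∨ ¬U) forces M = False.
  (¬D ∨ M ∨ P) forces P = True.
  (M ∨ ¬N ∨ ¬P) forces N = False.
  (¬C ∨ ¬D ∨ N) forces C = False.
  clause (C ∨ ¬P) is falsified — backtrack.
So D = False.
  then (D ∨ ¬K ∨ ¬U) forces K = False.
  then (D ∨ P) forces P = True.
  then (D ∨ ¬M) forces M = False.
  then (C ∨ ¬P) forces C = True.
  then (M ∨ ¬N ∨ ¬P) forces N = False.
All clauses satisfied.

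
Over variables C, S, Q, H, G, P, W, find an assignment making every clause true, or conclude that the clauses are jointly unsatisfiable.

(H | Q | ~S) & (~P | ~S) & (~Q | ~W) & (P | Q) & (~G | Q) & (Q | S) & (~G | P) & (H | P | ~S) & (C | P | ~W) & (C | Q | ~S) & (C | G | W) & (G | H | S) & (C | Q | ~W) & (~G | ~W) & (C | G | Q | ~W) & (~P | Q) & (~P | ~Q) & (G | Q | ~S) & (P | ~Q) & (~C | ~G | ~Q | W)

UNSATISFIABLE

Case Q = True:
  (~Q | ~W) forces W = False.
  (~P | ~Q) forces P = False.
  Clause (P | ~Q) is falsified — contradiction.
Case Q = False:
  (P | Q) forces P = True.
  Clause (~P | Q) is falsified — contradiction.
Both cases fail, so the formula is unsatisfiable.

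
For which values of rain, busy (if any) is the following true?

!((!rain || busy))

rain=T, busy=F

  !((!rain || busy)) = True
    !rain || busy = False
      !rain = False
The formula evaluates to True.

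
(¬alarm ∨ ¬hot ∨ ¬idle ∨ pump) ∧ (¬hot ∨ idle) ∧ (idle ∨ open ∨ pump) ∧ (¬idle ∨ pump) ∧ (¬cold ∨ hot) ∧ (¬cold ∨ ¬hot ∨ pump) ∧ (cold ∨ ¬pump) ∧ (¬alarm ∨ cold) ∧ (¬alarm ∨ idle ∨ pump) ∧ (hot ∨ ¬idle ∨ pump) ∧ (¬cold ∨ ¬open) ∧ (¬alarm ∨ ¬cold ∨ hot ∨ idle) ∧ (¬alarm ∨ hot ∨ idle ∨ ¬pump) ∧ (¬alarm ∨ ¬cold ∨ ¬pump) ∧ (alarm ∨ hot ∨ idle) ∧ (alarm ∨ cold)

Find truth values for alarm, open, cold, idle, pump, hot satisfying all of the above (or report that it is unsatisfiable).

alarm = False; open = False; cold = True; idle = True; pump = True; hot = True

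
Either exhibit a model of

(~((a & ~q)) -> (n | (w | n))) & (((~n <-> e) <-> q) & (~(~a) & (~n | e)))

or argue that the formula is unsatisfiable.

a: True; e: False; w: False; n: False; q: False

  ~((a & ~q)) -> (n | (w | n)) = True
    ~((a & ~q)) = False
      a & ~q = True
        ~q = True
    n | (w | n) = False
      w | n = False
  ((~n <-> e) <-> q) & (~(~a) & (~n | e)) = True
    (~n <-> e) <-> q = True
      ~n <-> e = False
        ~n = True
    ~(~a) & (~n | e) = True
      ~(~a) = True
        ~a = False
      ~n | e = True
        ~n = True
Both conjuncts True, so the formula holds.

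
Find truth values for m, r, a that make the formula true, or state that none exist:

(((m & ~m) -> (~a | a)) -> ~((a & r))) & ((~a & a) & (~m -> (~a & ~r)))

UNSATISFIABLE

Case a = True: the conjunct ~a is False.
Case a = False: the conjunct a is False.
Both cases fail — unsatisfiable.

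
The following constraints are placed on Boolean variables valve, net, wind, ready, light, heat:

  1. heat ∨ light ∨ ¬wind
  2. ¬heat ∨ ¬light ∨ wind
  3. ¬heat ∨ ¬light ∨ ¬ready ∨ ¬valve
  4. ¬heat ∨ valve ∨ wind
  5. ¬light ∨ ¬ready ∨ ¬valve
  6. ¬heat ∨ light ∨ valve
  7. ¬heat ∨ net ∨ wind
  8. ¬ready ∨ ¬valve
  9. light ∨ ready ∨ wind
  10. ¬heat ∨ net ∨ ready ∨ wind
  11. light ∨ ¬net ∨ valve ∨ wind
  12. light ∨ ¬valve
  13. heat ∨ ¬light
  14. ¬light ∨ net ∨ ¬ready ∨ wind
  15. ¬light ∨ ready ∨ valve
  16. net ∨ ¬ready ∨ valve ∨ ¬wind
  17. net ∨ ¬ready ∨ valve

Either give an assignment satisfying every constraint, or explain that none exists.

valve = False, net = True, wind = True, ready = True, light = True, heat = True

Set valve = False.
Set net = True.
Try wind = False:
  (¬heat ∨ valve ∨ wind) forces heat = False.
  (light ∨ ¬net ∨ valve ∨ wind) forces light = True.
  clause (heat ∨ ¬light) is falsified — backtrack.
So wind = True.
Set ready = True.
Set light = True.
  then (heat ∨ ¬light) forces heat = True.
All clauses satisfied.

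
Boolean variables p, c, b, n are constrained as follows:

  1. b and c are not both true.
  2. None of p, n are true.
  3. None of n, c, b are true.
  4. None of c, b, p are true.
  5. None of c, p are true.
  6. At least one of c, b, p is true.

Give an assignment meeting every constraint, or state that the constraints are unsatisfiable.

Unsatisfiable — no assignment works.

Case p = True:
  Constraint (2) is violated (p=T) — contradiction.
Case p = False:
  (2) forces n = False.
  (3) forces c = False.
  (3) forces b = False.
  Constraint (6) is violated (c=F, b=F, p=F) — contradiction.
Both cases fail — unsatisfiable.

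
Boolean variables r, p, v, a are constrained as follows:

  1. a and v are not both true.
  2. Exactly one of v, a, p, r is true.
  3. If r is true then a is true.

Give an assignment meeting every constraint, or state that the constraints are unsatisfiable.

r=F; p=T; v=F; a=F

  (1) a=F, v=F — not both ✓
  (2) {v, a, p, r}: 1 true — exactly one ✓
  (3) r=F ⇒ a: vacuous ✓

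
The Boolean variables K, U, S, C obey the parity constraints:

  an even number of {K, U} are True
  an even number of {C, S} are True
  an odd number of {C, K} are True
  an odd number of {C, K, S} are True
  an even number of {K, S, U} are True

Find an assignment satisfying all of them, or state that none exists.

K: True, U: True, S: False, C: False

{K, U}: 2 true → even ✓
{C, S}: 0 true → even ✓
{C, K}: 1 true → odd ✓
{C, K, S}: 1 true → odd ✓
{K, S, U}: 2 true → even ✓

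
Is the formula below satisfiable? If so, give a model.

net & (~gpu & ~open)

gpu=F, net=T, open=F

  ~gpu & ~open = True
    ~gpu = True
    ~open = True
Both conjuncts True, so the formula holds.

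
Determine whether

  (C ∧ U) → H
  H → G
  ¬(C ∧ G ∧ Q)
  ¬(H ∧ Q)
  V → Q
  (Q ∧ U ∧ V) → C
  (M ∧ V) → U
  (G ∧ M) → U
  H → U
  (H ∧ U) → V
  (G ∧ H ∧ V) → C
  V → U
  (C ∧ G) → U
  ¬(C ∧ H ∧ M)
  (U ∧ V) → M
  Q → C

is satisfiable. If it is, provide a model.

Set G = False.
  then (G ∨ ¬H) forces H = False.
Set U = False.
  then (U ∨ ¬V) forces V = False.
Set C = False.
  then (C ∨ ¬Q) forces Q = False.
Set M = True.
All clauses satisfied.

G: False, U: False, H: False, C: False, Q: False, M: True, V: False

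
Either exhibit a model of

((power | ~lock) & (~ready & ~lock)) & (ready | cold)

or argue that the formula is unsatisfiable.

lock = False, ready = False, cold = True, power = False

  (power | ~lock) & (~ready & ~lock) = True
    power | ~lock = True
      ~lock = True
    ~ready & ~lock = True
      ~ready = True
      ~lock = True
  ready | cold = True
Both conjuncts True, so the formula holds.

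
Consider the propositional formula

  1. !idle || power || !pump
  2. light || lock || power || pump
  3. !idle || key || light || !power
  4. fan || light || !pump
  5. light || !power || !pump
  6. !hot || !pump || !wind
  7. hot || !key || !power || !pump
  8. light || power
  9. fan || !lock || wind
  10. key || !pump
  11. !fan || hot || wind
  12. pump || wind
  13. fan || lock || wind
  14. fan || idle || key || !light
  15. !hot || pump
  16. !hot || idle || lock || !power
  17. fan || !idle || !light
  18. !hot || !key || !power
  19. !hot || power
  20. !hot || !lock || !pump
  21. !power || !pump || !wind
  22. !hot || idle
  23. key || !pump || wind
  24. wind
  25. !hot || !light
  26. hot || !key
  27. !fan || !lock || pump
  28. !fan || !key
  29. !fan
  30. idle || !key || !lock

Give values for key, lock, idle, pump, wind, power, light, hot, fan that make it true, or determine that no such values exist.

key=F, lock=T, idle=F, pump=F, wind=T, power=T, light=F, hot=F, fan=F

Unit clause (wind) forces wind = True.
Unit clause (!fan) forces fan = False.
Try key = True:
  (hot || !key) forces hot = True.
  (!hot || !pump || !wind) forces pump = False.
  clause (!hot || pump) is falsified — backtrack.
So key = False.
  then (key || !pump) forces pump = False.
  then (!hot || pump) forces hot = False.
Set lock = True.
Try idle = True:
  (fan || !idle || !light) forces light = False.
  (!idle || key || light || !power) forces power = False.
  clause (light || power) is falsified — backtrack.
So idle = False.
  then (fan || idle || key || !light) forces light = False.
  then (light || power) forces power = True.
All clauses satisfied.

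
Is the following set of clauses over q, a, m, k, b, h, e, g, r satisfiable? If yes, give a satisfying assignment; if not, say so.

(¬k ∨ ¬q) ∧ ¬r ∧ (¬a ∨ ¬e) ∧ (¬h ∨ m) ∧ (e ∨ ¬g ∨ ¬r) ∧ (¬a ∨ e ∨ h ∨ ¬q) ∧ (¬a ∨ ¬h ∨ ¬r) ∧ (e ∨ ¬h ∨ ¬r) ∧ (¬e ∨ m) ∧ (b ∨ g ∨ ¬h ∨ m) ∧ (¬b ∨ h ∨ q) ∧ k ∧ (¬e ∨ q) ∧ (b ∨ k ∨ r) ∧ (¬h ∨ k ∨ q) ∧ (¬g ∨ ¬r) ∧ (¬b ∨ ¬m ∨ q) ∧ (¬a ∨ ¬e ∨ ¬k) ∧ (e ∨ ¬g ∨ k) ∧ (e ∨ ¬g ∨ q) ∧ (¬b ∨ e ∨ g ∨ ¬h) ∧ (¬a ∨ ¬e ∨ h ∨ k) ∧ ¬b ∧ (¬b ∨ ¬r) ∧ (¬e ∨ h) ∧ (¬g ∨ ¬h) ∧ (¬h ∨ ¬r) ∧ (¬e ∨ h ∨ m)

q = False, a = False, m = True, k = True, b = False, h = False, e = False, g = False, r = False

Unit clause (¬r) forces r = False.
Unit clause (k) forces k = True.
Unit clause (¬b) forces b = False.
In (¬k ∨ ¬q) only ¬q is left, so q = False.
In (¬e ∨ q) only ¬e is left, so e = False.
In (e ∨ ¬g ∨ q) only ¬g is left, so g = False.
Set a = False.
Set m = True.
Set h = False.
All clauses satisfied.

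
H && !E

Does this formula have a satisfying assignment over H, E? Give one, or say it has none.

H = True, E = False

  !E = True
Both conjuncts True, so the formula holds.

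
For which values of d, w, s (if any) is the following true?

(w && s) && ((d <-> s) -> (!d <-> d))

d: False, w: True, s: True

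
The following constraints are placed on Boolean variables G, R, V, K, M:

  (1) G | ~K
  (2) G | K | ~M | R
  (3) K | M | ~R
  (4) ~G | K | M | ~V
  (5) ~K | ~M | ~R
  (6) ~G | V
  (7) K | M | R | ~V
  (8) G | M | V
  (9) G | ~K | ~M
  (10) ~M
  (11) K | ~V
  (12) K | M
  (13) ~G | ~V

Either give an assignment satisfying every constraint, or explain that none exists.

Case G = True:
  (~G | V) forces V = True.
  Clause (~G | ~V) is falsified — contradiction.
Case G = False:
  (G | ~K) forces K = False.
  (~M) forces M = False.
  Clause (K | M) is falsified — contradiction.
Both cases fail, so the formula is unsatisfiable.

Unsatisfiable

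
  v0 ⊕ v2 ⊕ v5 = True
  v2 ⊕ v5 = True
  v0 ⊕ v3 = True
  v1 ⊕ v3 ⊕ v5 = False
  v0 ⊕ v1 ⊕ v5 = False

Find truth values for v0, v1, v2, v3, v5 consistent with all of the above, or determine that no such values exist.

Unsatisfiable — no assignment works.

Adding constraints 3, 4, 5 mod 2: every variable appears an even number of times on the left, so the left side is 0.
But the right sides sum to 1 (mod 2). 0 ≠ 1 — the system is inconsistent.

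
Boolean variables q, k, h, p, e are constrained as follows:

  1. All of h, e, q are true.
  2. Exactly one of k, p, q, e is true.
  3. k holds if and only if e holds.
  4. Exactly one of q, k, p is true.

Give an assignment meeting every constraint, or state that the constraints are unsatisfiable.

Case q = True:
  (1) forces h = True.
  (1) forces e = True.
  Constraint (2) is violated (q=T, e=T) — contradiction.
Case q = False:
  Constraint (1) is violated (q=F) — contradiction.
Both cases fail — unsatisfiable.

No satisfying assignment exists.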